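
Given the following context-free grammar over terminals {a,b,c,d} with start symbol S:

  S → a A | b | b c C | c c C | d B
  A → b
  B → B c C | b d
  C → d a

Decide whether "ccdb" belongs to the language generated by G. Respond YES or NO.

Convert to CNF:
  S -> T0 X6 | T1 X5 | T2 B | T3 A | b
  A -> b
  B -> B X4 | T1 T2
  C -> T2 T3
  T0 -> c
  T1 -> b
  T2 -> d
  T3 -> a
  X4 -> T0 C
  X5 -> T0 C
  X6 -> T0 C

CYK table (by increasing span):
  [0..0]={T0}  "c"  orig:{}
  [1..1]={T0}  "c"  orig:{}
  [2..2]={T2}  "d"  orig:{}
  [3..3]={A,S,T1}  "b"  orig:{A,S}
  [0..1]=∅  "cc"
  [1..2]=∅  "cd"
  [2..3]=∅  "db"
  [0..2]=∅  "ccd"
  [1..3]=∅  "cdb"
  [0..3]=∅  "ccdb"

S ∉ T[0,3] ⇒ NO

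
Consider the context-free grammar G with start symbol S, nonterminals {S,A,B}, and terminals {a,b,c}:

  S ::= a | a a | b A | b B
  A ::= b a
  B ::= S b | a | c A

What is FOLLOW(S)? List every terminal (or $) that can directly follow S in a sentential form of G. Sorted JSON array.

FIRST sets, iterate to fixpoint:
[1]
  A via A→b a: +{b}
  B via B→a: +{a}
  B via B→c A: +{c}
  S via S→a: +{a}
  S via S→b A: +{b}
  FIRST[S]={a,b}  FIRST[A]={b}  FIRST[B]={a,c}
[2]
  B via B→S b: +{b}
  FIRST[S]={a,b}  FIRST[A]={b}  FIRST[B]={a,b,c}
[3] done
  FIRST[S]={a,b}  FIRST[A]={b}  FIRST[B]={a,b,c}

Compute FOLLOW by fixpoint:
FOLLOW(S) := {$}
[1]
  B→S b: FOLLOW(S) ⊇ FIRST(b) = {b}; new: +{b}
  S→b A: FOLLOW(A) ⊇ FOLLOW(S) ⊇ {$,b}; new: +{$,b}
  S→b B: FOLLOW(B) ⊇ FOLLOW(S) ⊇ {$,b}; new: +{$,b}
  S: {$,b}  A: {$,b}  B: {$,b}
[2] done
  S: {$,b}  A: {$,b}  B: {$,b}

FOLLOW(S) = ["$", "b"]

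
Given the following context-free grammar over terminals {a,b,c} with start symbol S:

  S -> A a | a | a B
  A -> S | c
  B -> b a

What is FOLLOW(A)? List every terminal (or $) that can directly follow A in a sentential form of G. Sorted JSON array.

Compute FIRST by fixpoint:
[1]
  A via A→c: +{c}
  B via B→b a: +{b}
  S via S→A a: +{c}
  S via S→a: +{a}
  FIRST(S)={a,c}  FIRST(A)={c}  FIRST(B)={b}
[2]
  A via A→S: +{a}
  FIRST(S)={a,c}  FIRST(A)={a,c}  FIRST(B)={b}
[3] (no change)
  FIRST(S)={a,c}  FIRST(A)={a,c}  FIRST(B)={b}

Compute FOLLOW by fixpoint:
initialize: $ ∈ FOLLOW(S)
iter 1:
  S→A a: FOLLOW(A) ⊇ FIRST(a) = {a}; new: +{a}
  S→a B: FOLLOW(B) ⊇ FOLLOW(S) ⊇ {$}; new: +{$}
  FOLLOW(S)={$}  FOLLOW(A)={a}  FOLLOW(B)={$}
iter 2:
  A→S: FOLLOW(S) ⊇ FOLLOW(A) ⊇ {a}; new: +{a}
  S→a B: FOLLOW(B) ⊇ FOLLOW(S) ⊇ {$,a}; new: +{a}
  FOLLOW(S)={$,a}  FOLLOW(A)={a}  FOLLOW(B)={$,a}
iter 3: — fixpoint
  FOLLOW(S)={$,a}  FOLLOW(A)={a}  FOLLOW(B)={$,a}

FOLLOW(A) = ["a"]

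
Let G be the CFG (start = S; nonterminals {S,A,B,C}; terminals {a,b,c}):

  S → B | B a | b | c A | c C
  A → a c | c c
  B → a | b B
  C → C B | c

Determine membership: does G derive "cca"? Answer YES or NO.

CNF form of G:
  S -> B T0 | T1 A | T1 C | T2 B | a | b
  A -> T0 T1 | T1 T1
  B -> T2 B | a
  C -> C B | c
  T0 -> a
  T1 -> c
  T2 -> b

Fill CYK table bottom-up:
  cell(0,0) c: {C,T1}  orig:{C}
  cell(1,1) c: {C,T1}  orig:{C}
  cell(2,2) a: {B,S,T0}  orig:{B,S}
  cell(0,1) cc: {A,S}
  cell(1,2) ca: {C}
  cell(0,2) cca: {S}

S ∈ T[0,2] ⇒ YES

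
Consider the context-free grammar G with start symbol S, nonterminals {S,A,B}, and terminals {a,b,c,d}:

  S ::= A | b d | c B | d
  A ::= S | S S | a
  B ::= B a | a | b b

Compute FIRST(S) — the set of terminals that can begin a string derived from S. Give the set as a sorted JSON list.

FIRST iteration:
pass 1:
  A via A→a: +{a}
  B via B→a: +{a}
  B via B→b b: +{b}
  S via S→A: +{a}
  S via S→b d: +{b}
  S via S→c B: +{c}
  S via S→d: +{d}
  FIRST(S)={a,b,c,d}  FIRST(A)={a}  FIRST(B)={a,b}
pass 2:
  A via A→S: +{b,c,d}
  FIRST(S)={a,b,c,d}  FIRST(A)={a,b,c,d}  FIRST(B)={a,b}
pass 3: — fixpoint
  FIRST(S)={a,b,c,d}  FIRST(A)={a,b,c,d}  FIRST(B)={a,b}

FIRST(S) = ["a", "b", "c", "d"]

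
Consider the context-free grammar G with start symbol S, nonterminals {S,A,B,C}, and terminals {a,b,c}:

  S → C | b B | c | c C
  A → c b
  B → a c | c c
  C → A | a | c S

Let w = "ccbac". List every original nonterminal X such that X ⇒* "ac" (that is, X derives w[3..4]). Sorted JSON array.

CNF form of G:
  S -> T0 C | T0 S | T0 T1 | T1 B | a | c
  A -> T0 T1
  B -> T0 T0 | T2 T0
  C -> T0 S | T0 T1 | a
  T0 -> c
  T1 -> b
  T2 -> a

Fill CYK table bottom-up — only the sub-triangle for w[3..4]:
  cell(3,3) a: {C,S,T2}  orig:{C,S}
  cell(4,4) c: {S,T0}  orig:{S}
  cell(3,4) ac: {B}

Original NTs in T[3,4] deriving "ac": ["B"]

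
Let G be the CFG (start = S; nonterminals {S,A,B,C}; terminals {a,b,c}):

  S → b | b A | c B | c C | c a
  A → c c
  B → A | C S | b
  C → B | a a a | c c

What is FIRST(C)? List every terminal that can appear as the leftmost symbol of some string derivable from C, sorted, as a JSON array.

FIRST iteration:
[1]
  A via A→c c: +{c}
  B via B→A: +{c}
  B via B→b: +{b}
  C via C→B: +{b,c}
  C via C→a a a: +{a}
  S via S→b: +{b}
  S via S→c B: +{c}
  FIRST[S]={b,c}  FIRST[A]={c}  FIRST[B]={b,c}  FIRST[C]={a,b,c}
[2]
  B via B→C S: +{a}
  FIRST[S]={b,c}  FIRST[A]={c}  FIRST[B]={a,b,c}  FIRST[C]={a,b,c}
[3] done
  FIRST[S]={b,c}  FIRST[A]={c}  FIRST[B]={a,b,c}  FIRST[C]={a,b,c}

FIRST(C) = ["a", "b", "c"]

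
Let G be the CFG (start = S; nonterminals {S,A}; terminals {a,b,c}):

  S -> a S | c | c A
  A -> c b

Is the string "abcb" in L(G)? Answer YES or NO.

Convert to CNF:
  S -> T0 A | T2 S | c
  A -> T0 T1
  T0 -> c
  T1 -> b
  T2 -> a

CYK table (by increasing span):
  cell(0,0) a: {T2}  orig:{}
  cell(1,1) b: {T1}  orig:{}
  cell(2,2) c: {S,T0}  orig:{S}
  cell(3,3) b: {T1}  orig:{}
  cell(0,1) ab: ∅
  cell(1,2) bc: ∅
  cell(2,3) cb: {A}
  cell(0,2) abc: ∅
  cell(1,3) bcb: ∅
  cell(0,3) abcb: ∅

S ∉ T[0,3] ⇒ NO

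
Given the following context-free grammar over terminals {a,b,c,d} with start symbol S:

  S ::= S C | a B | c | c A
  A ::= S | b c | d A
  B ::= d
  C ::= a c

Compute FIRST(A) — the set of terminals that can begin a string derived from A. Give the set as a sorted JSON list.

FIRST sets, iterate to fixpoint:
round 1:
  A via A→b c: +{b}
  A via A→d A: +{d}
  B via B→d: +{d}
  C via C→a c: +{a}
  S via S→a B: +{a}
  S via S→c: +{c}
  FIRST[S]={a,c}  FIRST[A]={b,d}  FIRST[B]={d}  FIRST[C]={a}
round 2:
  A via A→S: +{a,c}
  FIRST[S]={a,c}  FIRST[A]={a,b,c,d}  FIRST[B]={d}  FIRST[C]={a}
round 3: (no change)
  FIRST[S]={a,c}  FIRST[A]={a,b,c,d}  FIRST[B]={d}  FIRST[C]={a}

FIRST(A) = ["a", "b", "c", "d"]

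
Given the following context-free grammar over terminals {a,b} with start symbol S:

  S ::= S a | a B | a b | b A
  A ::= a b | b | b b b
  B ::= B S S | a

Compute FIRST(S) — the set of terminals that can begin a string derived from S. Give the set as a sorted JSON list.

FIRST sets, iterate to fixpoint:
pass 1:
  A via A→a b: +{a}
  A via A→b: +{b}
  B via B→a: +{a}
  S via S→a B: +{a}
  S via S→b A: +{b}
  FIRST[S]={a,b}  FIRST[A]={a,b}  FIRST[B]={a}
pass 2: done
  FIRST[S]={a,b}  FIRST[A]={a,b}  FIRST[B]={a}

FIRST(S) = ["a", "b"]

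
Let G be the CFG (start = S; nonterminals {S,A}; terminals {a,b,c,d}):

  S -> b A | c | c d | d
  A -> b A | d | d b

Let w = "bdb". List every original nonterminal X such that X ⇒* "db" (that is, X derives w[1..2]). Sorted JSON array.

Convert to CNF:
  S -> T0 A | T2 T1 | c | d
  A -> T0 A | T1 T0 | d
  T0 -> b
  T1 -> d
  T2 -> c

CYK fill — only the sub-triangle for w[1..2]:
  T[1,1] 'd' = {A,S,T1}  orig:{A,S}
  T[2,2] 'b' = {T0}  orig:{}
  T[1,2] 'db' = {A}

Original NTs in T[1,2] deriving "db": ["A"]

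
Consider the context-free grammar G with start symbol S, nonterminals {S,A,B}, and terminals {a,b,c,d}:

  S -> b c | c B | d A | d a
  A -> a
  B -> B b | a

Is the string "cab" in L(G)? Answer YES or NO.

CNF form of G:
  S -> T0 T1 | T1 B | T2 A | T2 T3
  A -> a
  B -> B T0 | a
  T0 -> b
  T1 -> c
  T2 -> d
  T3 -> a

Fill CYK table bottom-up:
  T[0,0] 'c' = {T1}  orig:{}
  T[1,1] 'a' = {A,B,T3}  orig:{A,B}
  T[2,2] 'b' = {T0}  orig:{}
  T[0,1] 'ca' = {S}
  T[1,2] 'ab' = {B}
  T[0,2] 'cab' = {S}

S ∈ T[0,2] ⇒ YES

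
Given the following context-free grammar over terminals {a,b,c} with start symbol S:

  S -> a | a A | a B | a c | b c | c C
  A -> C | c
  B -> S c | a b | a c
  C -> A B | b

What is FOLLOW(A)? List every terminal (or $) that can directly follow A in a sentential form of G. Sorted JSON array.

Compute FIRST by fixpoint:
round 1:
  A via A→c: +{c}
  B via B→a b: +{a}
  C via C→A B: +{c}
  C via C→b: +{b}
  S via S→a: +{a}
  S via S→b c: +{b}
  S via S→c C: +{c}
  S: {a,b,c}  A: {c}  B: {a}  C: {b,c}
round 2:
  A via A→C: +{b}
  B via B→S c: +{b,c}
  S: {a,b,c}  A: {b,c}  B: {a,b,c}  C: {b,c}
round 3: (stable)
  S: {a,b,c}  A: {b,c}  B: {a,b,c}  C: {b,c}

Compute FOLLOW by fixpoint:
seed FOLLOW(S) with $
iter 1:
  B→S c: FOLLOW(S) ⊇ FIRST(c) = {c}; new: +{c}
  C→A B: FOLLOW(A) ⊇ FIRST(B) = {a,b,c}; new: +{a,b,c}
  S→a A: FOLLOW(A) ⊇ FOLLOW(S) ⊇ {$,c}; new: +{$}
  S→a B: FOLLOW(B) ⊇ FOLLOW(S) ⊇ {$,c}; new: +{$,c}
  S→c C: FOLLOW(C) ⊇ FOLLOW(S) ⊇ {$,c}; new: +{$,c}
  FOLLOW[S]={$,c}  FOLLOW[A]={$,a,b,c}  FOLLOW[B]={$,c}  FOLLOW[C]={$,c}
iter 2:
  A→C: FOLLOW(C) ⊇ FOLLOW(A) ⊇ {$,a,b,c}; new: +{a,b}
  C→A B: FOLLOW(B) ⊇ FOLLOW(C) ⊇ {$,a,b,c}; new: +{a,b}
  FOLLOW[S]={$,c}  FOLLOW[A]={$,a,b,c}  FOLLOW[B]={$,a,b,c}  FOLLOW[C]={$,a,b,c}
iter 3: (stable)
  FOLLOW[S]={$,c}  FOLLOW[A]={$,a,b,c}  FOLLOW[B]={$,a,b,c}  FOLLOW[C]={$,a,b,c}

FOLLOW(A) = ["$", "a", "b", "c"]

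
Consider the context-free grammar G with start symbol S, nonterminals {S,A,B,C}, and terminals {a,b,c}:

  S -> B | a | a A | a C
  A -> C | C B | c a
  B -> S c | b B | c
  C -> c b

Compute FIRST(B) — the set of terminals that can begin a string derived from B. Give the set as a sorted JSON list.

FIRST sets, iterate to fixpoint:
iter 1:
  A via A→c a: +{c}
  B via B→b B: +{b}
  B via B→c: +{c}
  C via C→c b: +{c}
  S via S→B: +{b,c}
  S via S→a: +{a}
  S: {a,b,c}  A: {c}  B: {b,c}  C: {c}
iter 2:
  B via B→S c: +{a}
  S: {a,b,c}  A: {c}  B: {a,b,c}  C: {c}
iter 3: done
  S: {a,b,c}  A: {c}  B: {a,b,c}  C: {c}

FIRST(B) = ["a", "b", "c"]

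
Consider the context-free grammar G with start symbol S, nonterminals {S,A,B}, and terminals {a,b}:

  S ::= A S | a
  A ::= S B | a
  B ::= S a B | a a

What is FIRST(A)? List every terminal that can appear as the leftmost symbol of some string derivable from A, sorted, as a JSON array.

FIRST iteration:
iter 1:
  A via A→a: +{a}
  B via B→a a: +{a}
  S via S→A S: +{a}
  FIRST(S)={a}  FIRST(A)={a}  FIRST(B)={a}
iter 2: (no change)
  FIRST(S)={a}  FIRST(A)={a}  FIRST(B)={a}

FIRST(A) = ["a"]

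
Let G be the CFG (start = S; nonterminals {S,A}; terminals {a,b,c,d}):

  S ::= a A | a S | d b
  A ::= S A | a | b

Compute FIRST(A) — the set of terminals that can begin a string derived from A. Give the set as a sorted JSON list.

FIRST sets, iterate to fixpoint:
round 1:
  A via A→a: +{a}
  A via A→b: +{b}
  S via S→a A: +{a}
  S via S→d b: +{d}
  S: {a,d}  A: {a,b}
round 2:
  A via A→S A: +{d}
  S: {a,d}  A: {a,b,d}
round 3: (no change)
  S: {a,d}  A: {a,b,d}

FIRST(A) = ["a", "b", "d"]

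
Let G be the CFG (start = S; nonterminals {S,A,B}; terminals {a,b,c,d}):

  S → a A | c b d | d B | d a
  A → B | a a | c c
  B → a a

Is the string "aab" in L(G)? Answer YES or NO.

CNF form of G:
  S -> T0 A | T1 X4 | T3 B | T3 T0
  A -> T0 T0 | T1 T1
  B -> T0 T0
  T0 -> a
  T1 -> c
  T2 -> b
  T3 -> d
  X4 -> T2 T3

CYK table (by increasing span):
  T[0,0] 'a' = {T0}  orig:{}
  T[1,1] 'a' = {T0}  orig:{}
  T[2,2] 'b' = {T2}  orig:{}
  T[0,1] 'aa' = {A,B}
  T[1,2] 'ab' = ∅
  T[0,2] 'aab' = ∅

S ∉ T[0,2] ⇒ NO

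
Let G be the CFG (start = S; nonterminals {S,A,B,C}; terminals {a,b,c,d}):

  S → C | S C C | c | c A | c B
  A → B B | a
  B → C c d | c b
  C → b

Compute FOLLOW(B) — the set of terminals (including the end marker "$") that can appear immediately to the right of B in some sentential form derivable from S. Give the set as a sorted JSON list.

FIRST iteration:
pass 1:
  A via A→a: +{a}
  B via B→c b: +{c}
  C via C→b: +{b}
  S via S→C: +{b}
  S via S→c: +{c}
  FIRST[S]={b,c}  FIRST[A]={a}  FIRST[B]={c}  FIRST[C]={b}
pass 2:
  A via A→B B: +{c}
  B via B→C c d: +{b}
  FIRST[S]={b,c}  FIRST[A]={a,c}  FIRST[B]={b,c}  FIRST[C]={b}
pass 3:
  A via A→B B: +{b}
  FIRST[S]={b,c}  FIRST[A]={a,b,c}  FIRST[B]={b,c}  FIRST[C]={b}
pass 4: (no change)
  FIRST[S]={b,c}  FIRST[A]={a,b,c}  FIRST[B]={b,c}  FIRST[C]={b}

FOLLOW sets:
seed FOLLOW(S) with $
iter 1:
  A→B B: FOLLOW(B) ⊇ FIRST(B) = {b,c}; new: +{b,c}
  B→C c d: FOLLOW(C) ⊇ FIRST(c) = {c}; new: +{c}
  S→C: FOLLOW(C) ⊇ FOLLOW(S) ⊇ {$}; new: +{$}
  S→S C C: FOLLOW(S) ⊇ FIRST(C) = {b}; new: +{b}
  S→S C C: FOLLOW(C) ⊇ FIRST(C) = {b}; new: +{b}
  S→c A: FOLLOW(A) ⊇ FOLLOW(S) ⊇ {$,b}; new: +{$,b}
  S→c B: FOLLOW(B) ⊇ FOLLOW(S) ⊇ {$,b}; new: +{$}
  S: {$,b}  A: {$,b}  B: {$,b,c}  C: {$,b,c}
iter 2: (stable)
  S: {$,b}  A: {$,b}  B: {$,b,c}  C: {$,b,c}

FOLLOW(B) = ["$", "b", "c"]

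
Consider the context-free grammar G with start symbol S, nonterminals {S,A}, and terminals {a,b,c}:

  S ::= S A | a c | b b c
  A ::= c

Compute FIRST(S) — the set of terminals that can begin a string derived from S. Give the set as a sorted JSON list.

FIRST iteration:
[1]
  A via A→c: +{c}
  S via S→a c: +{a}
  S via S→b b c: +{b}
  FIRST[S]={a,b}  FIRST[A]={c}
[2] — fixpoint
  FIRST[S]={a,b}  FIRST[A]={c}

FIRST(S) = ["a", "b"]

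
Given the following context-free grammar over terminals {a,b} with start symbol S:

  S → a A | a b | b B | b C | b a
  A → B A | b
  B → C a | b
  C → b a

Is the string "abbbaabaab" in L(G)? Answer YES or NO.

CNF form of G:
  S -> T0 A | T0 T1 | T1 B | T1 C | T1 T0
  A -> B A | b
  B -> C T0 | b
  C -> T1 T0
  T0 -> a
  T1 -> b

CYK table (by increasing span):
  [0..0]={T0}  "a"  orig:{}
  [1..1]={A,B,T1}  "b"  orig:{A,B}
  [2..2]={A,B,T1}  "b"  orig:{A,B}
  [3..3]={A,B,T1}  "b"  orig:{A,B}
  [4..4]={T0}  "a"  orig:{}
  [5..5]={T0}  "a"  orig:{}
  [6..6]={A,B,T1}  "b"  orig:{A,B}
  [7..7]={T0}  "a"  orig:{}
  [8..8]={T0}  "a"  orig:{}
  [9..9]={A,B,T1}  "b"  orig:{A,B}
  [0..1]={S}  "ab"
  [1..2]={A,S}  "bb"
  [2..3]={A,S}  "bb"
  [3..4]={C,S}  "ba"
  [4..5]=∅  "aa"
  [5..6]={S}  "ab"
  [6..7]={C,S}  "ba"
  [7..8]=∅  "aa"
  [8..9]={S}  "ab"
  [0..2]={S}  "abb"
  [1..3]={A}  "bbb"
  [2..4]={S}  "bba"
  [3..5]={B}  "baa"
  [4..6]=∅  "aab"
  [5..7]=∅  "aba"
  [6..8]={B}  "baa"
  [7..9]=∅  "aab"
  [0..3]={S}  "abbb"
  [1..4]=∅  "bbba"
  [2..5]={S}  "bbaa"
  [3..6]={A}  "baab"
  [4..7]=∅  "aaba"
  [5..8]=∅  "abaa"
  [6..9]={A}  "baab"
  [0..4]=∅  "abbba"
  [1..5]=∅  "bbbaa"
  [2..6]={A}  "bbaab"
  [3..7]=∅  "baaba"
  [4..8]=∅  "aabaa"
  [5..9]={S}  "abaab"
  [0..5]=∅  "abbbaa"
  [1..6]={A}  "bbbaab"
  [2..7]=∅  "bbaaba"
  [3..8]=∅  "baabaa"
  [4..9]=∅  "aabaab"
  [0..6]={S}  "abbbaab"
  [1..7]=∅  "bbbaaba"
  [2..8]=∅  "bbaabaa"
  [3..9]={A}  "baabaab"
  [0..7]=∅  "abbbaaba"
  [1..8]=∅  "bbbaabaa"
  [2..9]={A}  "bbaabaab"
  [0..8]=∅  "abbbaabaa"
  [1..9]={A}  "bbbaabaab"
  [0..9]={S}  "abbbaabaab"

S ∈ T[0,9] ⇒ YES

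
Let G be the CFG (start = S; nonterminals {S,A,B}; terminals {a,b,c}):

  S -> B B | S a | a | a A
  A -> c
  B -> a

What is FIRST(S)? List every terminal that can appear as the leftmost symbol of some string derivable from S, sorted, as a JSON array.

Compute FIRST by fixpoint:
pass 1:
  A via A→c: +{c}
  B via B→a: +{a}
  S via S→B B: +{a}
  FIRST[S]={a}  FIRST[A]={c}  FIRST[B]={a}
pass 2: (stable)
  FIRST[S]={a}  FIRST[A]={c}  FIRST[B]={a}

FIRST(S) = ["a"]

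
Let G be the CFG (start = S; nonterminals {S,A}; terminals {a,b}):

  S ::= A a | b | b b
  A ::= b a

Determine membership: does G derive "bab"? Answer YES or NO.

Convert to CNF:
  S -> A T1 | T0 T0 | b
  A -> T0 T1
  T0 -> b
  T1 -> a

Fill CYK table bottom-up:
  [0..0]={S,T0}  "b"  orig:{S}
  [1..1]={T1}  "a"  orig:{}
  [2..2]={S,T0}  "b"  orig:{S}
  [0..1]={A}  "ba"
  [1..2]=∅  "ab"
  [0..2]=∅  "bab"

S ∉ T[0,2] ⇒ NO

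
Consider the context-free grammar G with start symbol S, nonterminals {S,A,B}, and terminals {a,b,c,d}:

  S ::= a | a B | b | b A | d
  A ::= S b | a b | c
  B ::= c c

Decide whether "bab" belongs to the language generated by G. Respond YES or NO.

CNF form of G:
  S -> T0 A | T1 B | a | b | d
  A -> S T0 | T1 T0 | c
  B -> T2 T2
  T0 -> b
  T1 -> a
  T2 -> c

Fill CYK table bottom-up:
  T[0,0] 'b' = {S,T0}  orig:{S}
  T[1,1] 'a' = {S,T1}  orig:{S}
  T[2,2] 'b' = {S,T0}  orig:{S}
  T[0,1] 'ba' = ∅
  T[1,2] 'ab' = {A}
  T[0,2] 'bab' = {S}

S ∈ T[0,2] ⇒ YES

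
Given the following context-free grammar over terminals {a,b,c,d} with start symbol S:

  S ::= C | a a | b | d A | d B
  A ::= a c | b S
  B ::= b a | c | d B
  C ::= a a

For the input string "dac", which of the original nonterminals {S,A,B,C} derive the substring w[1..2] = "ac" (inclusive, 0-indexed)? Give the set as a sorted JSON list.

CNF form of G:
  S -> T0 T0 | T3 A | T3 B | b
  A -> T0 T1 | T2 S
  B -> T2 T0 | T3 B | c
  C -> T0 T0
  T0 -> a
  T1 -> c
  T2 -> b
  T3 -> d

CYK fill — only the sub-triangle for w[1..2]:
  [1..1]={T0}  "a"  orig:{}
  [2..2]={B,T1}  "c"  orig:{B}
  [1..2]={A}  "ac"

Original NTs in T[1,2] deriving "ac": ["A"]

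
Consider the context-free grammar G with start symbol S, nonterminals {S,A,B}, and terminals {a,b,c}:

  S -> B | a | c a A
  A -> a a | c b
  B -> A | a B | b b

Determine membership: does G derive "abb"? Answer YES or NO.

CNF form of G:
  S -> T0 B | T0 T0 | T1 T2 | T1 X3 | T2 T2 | a
  A -> T0 T0 | T1 T2
  B -> T0 B | T0 T0 | T1 T2 | T2 T2
  T0 -> a
  T1 -> c
  T2 -> b
  X3 -> T0 A

CYK table (by increasing span):
  T[0,0] 'a' = {S,T0}  orig:{S}
  T[1,1] 'b' = {T2}  orig:{}
  T[2,2] 'b' = {T2}  orig:{}
  T[0,1] 'ab' = ∅
  T[1,2] 'bb' = {B,S}
  T[0,2] 'abb' = {B,S}

S ∈ T[0,2] ⇒ YES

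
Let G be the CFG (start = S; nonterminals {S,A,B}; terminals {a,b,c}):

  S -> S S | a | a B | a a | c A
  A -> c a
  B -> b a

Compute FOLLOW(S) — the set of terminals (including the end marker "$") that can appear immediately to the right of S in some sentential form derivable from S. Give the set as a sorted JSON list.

Compute FIRST by fixpoint:
iter 1:
  A via A→c a: +{c}
  B via B→b a: +{b}
  S via S→a: +{a}
  S via S→c A: +{c}
  S: {a,c}  A: {c}  B: {b}
iter 2: (stable)
  S: {a,c}  A: {c}  B: {b}

Compute FOLLOW by fixpoint:
FOLLOW(S) := {$}
round 1:
  S→S S: FOLLOW(S) ⊇ FIRST(S) = {a,c}; new: +{a,c}
  S→a B: FOLLOW(B) ⊇ FOLLOW(S) ⊇ {$,a,c}; new: +{$,a,c}
  S→c A: FOLLOW(A) ⊇ FOLLOW(S) ⊇ {$,a,c}; new: +{$,a,c}
  S: {$,a,c}  A: {$,a,c}  B: {$,a,c}
round 2: (stable)
  S: {$,a,c}  A: {$,a,c}  B: {$,a,c}

FOLLOW(S) = ["$", "a", "c"]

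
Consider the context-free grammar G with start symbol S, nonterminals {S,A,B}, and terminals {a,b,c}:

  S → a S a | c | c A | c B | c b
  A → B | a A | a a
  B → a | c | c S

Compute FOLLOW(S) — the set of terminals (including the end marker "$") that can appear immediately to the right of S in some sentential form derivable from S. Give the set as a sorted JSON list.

FIRST sets, iterate to fixpoint:
[1]
  A via A→a A: +{a}
  B via B→a: +{a}
  B via B→c: +{c}
  S via S→a S a: +{a}
  S via S→c: +{c}
  FIRST[S]={a,c}  FIRST[A]={a}  FIRST[B]={a,c}
[2]
  A via A→B: +{c}
  FIRST[S]={a,c}  FIRST[A]={a,c}  FIRST[B]={a,c}
[3] — fixpoint
  FIRST[S]={a,c}  FIRST[A]={a,c}  FIRST[B]={a,c}

FOLLOW iteration:
FOLLOW(S) := {$}
iter 1:
  S→a S a: FOLLOW(S) ⊇ FIRST(a) = {a}; new: +{a}
  S→c A: FOLLOW(A) ⊇ FOLLOW(S) ⊇ {$,a}; new: +{$,a}
  S→c B: FOLLOW(B) ⊇ FOLLOW(S) ⊇ {$,a}; new: +{$,a}
  FOLLOW(S)={$,a}  FOLLOW(A)={$,a}  FOLLOW(B)={$,a}
iter 2: done
  FOLLOW(S)={$,a}  FOLLOW(A)={$,a}  FOLLOW(B)={$,a}

FOLLOW(S) = ["$", "a"]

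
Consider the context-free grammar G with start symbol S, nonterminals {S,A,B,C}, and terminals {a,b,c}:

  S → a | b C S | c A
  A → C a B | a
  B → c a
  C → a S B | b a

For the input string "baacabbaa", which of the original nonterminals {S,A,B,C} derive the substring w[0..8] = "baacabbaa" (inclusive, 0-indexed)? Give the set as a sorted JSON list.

CNF form of G:
  S -> T1 A | T2 X5 | a
  A -> C X3 | a
  B -> T1 T0
  C -> T0 X4 | T2 T0
  T0 -> a
  T1 -> c
  T2 -> b
  X3 -> T0 B
  X4 -> S B
  X5 -> C S

Fill CYK table bottom-up — only the sub-triangle for w[0..8]:
  cell(0,0) b: {T2}  orig:{}
  cell(1,1) a: {A,S,T0}  orig:{A,S}
  cell(2,2) a: {A,S,T0}  orig:{A,S}
  cell(3,3) c: {T1}  orig:{}
  cell(4,4) a: {A,S,T0}  orig:{A,S}
  cell(5,5) b: {T2}  orig:{}
  cell(6,6) b: {T2}  orig:{}
  cell(7,7) a: {A,S,T0}  orig:{A,S}
  cell(8,8) a: {A,S,T0}  orig:{A,S}
  cell(0,1) ba: {C}
  cell(1,2) aa: ∅
  cell(2,3) ac: ∅
  cell(3,4) ca: {B,S}
  cell(4,5) ab: ∅
  cell(5,6) bb: ∅
  cell(6,7) ba: {C}
  cell(7,8) aa: ∅
  cell(0,2) baa: {X5}  orig:{}
  cell(1,3) aac: ∅
  cell(2,4) aca: {X3,X4}  orig:{}
  cell(3,5) cab: ∅
  cell(4,6) abb: ∅
  cell(5,7) bba: ∅
  cell(6,8) baa: {X5}  orig:{}
  cell(0,3) baac: ∅
  cell(1,4) aaca: {C}
  cell(2,5) acab: ∅
  cell(3,6) cabb: ∅
  cell(4,7) abba: ∅
  cell(5,8) bbaa: {S}
  cell(0,4) baaca: {A}
  cell(1,5) aacab: ∅
  cell(2,6) acabb: ∅
  cell(3,7) cabba: ∅
  cell(4,8) abbaa: ∅
  cell(0,5) baacab: ∅
  cell(1,6) aacabb: ∅
  cell(2,7) acabba: ∅
  cell(3,8) cabbaa: ∅
  cell(0,6) baacabb: ∅
  cell(1,7) aacabba: ∅
  cell(2,8) acabbaa: ∅
  cell(0,7) baacabba: ∅
  cell(1,8) aacabbaa: {X5}  orig:{}
  cell(0,8) baacabbaa: {S}

Original NTs in T[0,8] deriving "baacabbaa": ["S"]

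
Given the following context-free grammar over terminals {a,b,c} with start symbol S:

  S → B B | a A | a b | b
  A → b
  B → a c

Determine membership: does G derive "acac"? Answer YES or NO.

Convert to CNF:
  S -> B B | T0 A | T0 T2 | b
  A -> b
  B -> T0 T1
  T0 -> a
  T1 -> c
  T2 -> b

CYK fill:
  cell(0,0) a: {T0}  orig:{}
  cell(1,1) c: {T1}  orig:{}
  cell(2,2) a: {T0}  orig:{}
  cell(3,3) c: {T1}  orig:{}
  cell(0,1) ac: {B}
  cell(1,2) ca: ∅
  cell(2,3) ac: {B}
  cell(0,2) aca: ∅
  cell(1,3) cac: ∅
  cell(0,3) acac: {S}

S ∈ T[0,3] ⇒ YES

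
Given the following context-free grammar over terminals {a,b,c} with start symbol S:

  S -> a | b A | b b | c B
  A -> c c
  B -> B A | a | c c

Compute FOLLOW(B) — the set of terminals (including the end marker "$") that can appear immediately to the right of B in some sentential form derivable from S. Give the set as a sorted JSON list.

FIRST sets, iterate to fixpoint:
[1]
  A via A→c c: +{c}
  B via B→a: +{a}
  B via B→c c: +{c}
  S via S→a: +{a}
  S via S→b A: +{b}
  S via S→c B: +{c}
  S: {a,b,c}  A: {c}  B: {a,c}
[2] — fixpoint
  S: {a,b,c}  A: {c}  B: {a,c}

Compute FOLLOW by fixpoint:
FOLLOW(S) := {$}
[1]
  B→B A: FOLLOW(B) ⊇ FIRST(A) = {c}; new: +{c}
  B→B A: FOLLOW(A) ⊇ FOLLOW(B) ⊇ {c}; new: +{c}
  S→b A: FOLLOW(A) ⊇ FOLLOW(S) ⊇ {$}; new: +{$}
  S→c B: FOLLOW(B) ⊇ FOLLOW(S) ⊇ {$}; new: +{$}
  S: {$}  A: {$,c}  B: {$,c}
[2] — fixpoint
  S: {$}  A: {$,c}  B: {$,c}

FOLLOW(B) = ["$", "c"]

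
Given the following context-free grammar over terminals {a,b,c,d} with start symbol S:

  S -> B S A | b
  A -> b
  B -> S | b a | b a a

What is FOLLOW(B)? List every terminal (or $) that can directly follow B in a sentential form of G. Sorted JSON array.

FIRST sets, iterate to fixpoint:
round 1:
  A via A→b: +{b}
  B via B→b a: +{b}
  S via S→B S A: +{b}
  FIRST(S)={b}  FIRST(A)={b}  FIRST(B)={b}
round 2: done
  FIRST(S)={b}  FIRST(A)={b}  FIRST(B)={b}

FOLLOW sets:
FOLLOW(S) := {$}
iter 1:
  S→B S A: FOLLOW(B) ⊇ FIRST(S) = {b}; new: +{b}
  S→B S A: FOLLOW(S) ⊇ FIRST(A) = {b}; new: +{b}
  S→B S A: FOLLOW(A) ⊇ FOLLOW(S) ⊇ {$,b}; new: +{$,b}
  FOLLOW(S)={$,b}  FOLLOW(A)={$,b}  FOLLOW(B)={b}
iter 2: — fixpoint
  FOLLOW(S)={$,b}  FOLLOW(A)={$,b}  FOLLOW(B)={b}

FOLLOW(B) = ["b"]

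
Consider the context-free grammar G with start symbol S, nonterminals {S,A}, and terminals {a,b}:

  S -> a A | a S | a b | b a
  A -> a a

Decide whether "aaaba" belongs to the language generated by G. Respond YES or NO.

CNF form of G:
  S -> T0 A | T0 S | T0 T1 | T1 T0
  A -> T0 T0
  T0 -> a
  T1 -> b

Fill CYK table bottom-up:
  [0..0]={T0}  "a"  orig:{}
  [1..1]={T0}  "a"  orig:{}
  [2..2]={T0}  "a"  orig:{}
  [3..3]={T1}  "b"  orig:{}
  [4..4]={T0}  "a"  orig:{}
  [0..1]={A}  "aa"
  [1..2]={A}  "aa"
  [2..3]={S}  "ab"
  [3..4]={S}  "ba"
  [0..2]={S}  "aaa"
  [1..3]={S}  "aab"
  [2..4]={S}  "aba"
  [0..3]={S}  "aaab"
  [1..4]={S}  "aaba"
  [0..4]={S}  "aaaba"

S ∈ T[0,4] ⇒ YES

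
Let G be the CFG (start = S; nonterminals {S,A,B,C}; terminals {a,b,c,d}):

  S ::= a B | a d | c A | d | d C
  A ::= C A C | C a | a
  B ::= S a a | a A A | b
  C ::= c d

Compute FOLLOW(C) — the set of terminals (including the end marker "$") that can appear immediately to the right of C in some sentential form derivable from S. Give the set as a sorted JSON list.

FIRST iteration:
pass 1:
  A via A→a: +{a}
  B via B→a A A: +{a}
  B via B→b: +{b}
  C via C→c d: +{c}
  S via S→a B: +{a}
  S via S→c A: +{c}
  S via S→d: +{d}
  FIRST[S]={a,c,d}  FIRST[A]={a}  FIRST[B]={a,b}  FIRST[C]={c}
pass 2:
  A via A→C A C: +{c}
  B via B→S a a: +{c,d}
  FIRST[S]={a,c,d}  FIRST[A]={a,c}  FIRST[B]={a,b,c,d}  FIRST[C]={c}
pass 3: (stable)
  FIRST[S]={a,c,d}  FIRST[A]={a,c}  FIRST[B]={a,b,c,d}  FIRST[C]={c}

FOLLOW sets:
FOLLOW(S) := {$}
round 1:
  A→C A C: FOLLOW(C) ⊇ FIRST(A) = {a,c}; new: +{a,c}
  A→C A C: FOLLOW(A) ⊇ FIRST(C) = {c}; new: +{c}
  B→S a a: FOLLOW(S) ⊇ FIRST(a) = {a}; new: +{a}
  B→a A A: FOLLOW(A) ⊇ FIRST(A) = {a,c}; new: +{a}
  S→a B: FOLLOW(B) ⊇ FOLLOW(S) ⊇ {$,a}; new: +{$,a}
  S→c A: FOLLOW(A) ⊇ FOLLOW(S) ⊇ {$,a}; new: +{$}
  S→d C: FOLLOW(C) ⊇ FOLLOW(S) ⊇ {$,a}; new: +{$}
  S: {$,a}  A: {$,a,c}  B: {$,a}  C: {$,a,c}
round 2: done
  S: {$,a}  A: {$,a,c}  B: {$,a}  C: {$,a,c}

FOLLOW(C) = ["$", "a", "c"]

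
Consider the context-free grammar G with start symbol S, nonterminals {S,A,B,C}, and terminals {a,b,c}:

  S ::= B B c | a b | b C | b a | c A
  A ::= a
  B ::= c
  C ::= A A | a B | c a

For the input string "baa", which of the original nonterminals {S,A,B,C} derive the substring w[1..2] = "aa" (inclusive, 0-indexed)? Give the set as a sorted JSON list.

Convert to CNF:
  S -> B X3 | T0 T2 | T1 A | T2 C | T2 T0
  A -> a
  B -> c
  C -> A A | T0 B | T1 T0
  T0 -> a
  T1 -> c
  T2 -> b
  X3 -> B T1

CYK fill, restricted to cells inside w[1..2]:
  T[1,1] 'a' = {A,T0}  orig:{A}
  T[2,2] 'a' = {A,T0}  orig:{A}
  T[1,2] 'aa' = {C}

Original NTs in T[1,2] deriving "aa": ["C"]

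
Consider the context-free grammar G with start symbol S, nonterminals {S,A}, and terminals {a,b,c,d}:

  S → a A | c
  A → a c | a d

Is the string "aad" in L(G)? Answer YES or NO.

CNF form of G:
  S -> T0 A | c
  A -> T0 T1 | T0 T2
  T0 -> a
  T1 -> c
  T2 -> d

Fill CYK table bottom-up:
  [0..0]={T0}  "a"  orig:{}
  [1..1]={T0}  "a"  orig:{}
  [2..2]={T2}  "d"  orig:{}
  [0..1]=∅  "aa"
  [1..2]={A}  "ad"
  [0..2]={S}  "aad"

S ∈ T[0,2] ⇒ YES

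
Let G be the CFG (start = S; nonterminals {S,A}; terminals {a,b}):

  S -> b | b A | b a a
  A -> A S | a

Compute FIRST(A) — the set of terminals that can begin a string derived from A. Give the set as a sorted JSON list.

Compute FIRST by fixpoint:
round 1:
  A via A→a: +{a}
  S via S→b: +{b}
  FIRST[S]={b}  FIRST[A]={a}
round 2: (no change)
  FIRST[S]={b}  FIRST[A]={a}

FIRST(A) = ["a"]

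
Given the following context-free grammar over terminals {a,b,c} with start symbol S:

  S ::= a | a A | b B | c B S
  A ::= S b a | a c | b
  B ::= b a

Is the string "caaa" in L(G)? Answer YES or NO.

Convert to CNF:
  S -> T0 B | T1 A | T2 X4 | a
  A -> S X3 | T1 T2 | b
  B -> T0 T1
  T0 -> b
  T1 -> a
  T2 -> c
  X3 -> T0 T1
  X4 -> B S

Fill CYK table bottom-up:
  [0..0]={T2}  "c"  orig:{}
  [1..1]={S,T1}  "a"  orig:{S}
  [2..2]={S,T1}  "a"  orig:{S}
  [3..3]={S,T1}  "a"  orig:{S}
  [0..1]=∅  "ca"
  [1..2]=∅  "aa"
  [2..3]=∅  "aa"
  [0..2]=∅  "caa"
  [1..3]=∅  "aaa"
  [0..3]=∅  "caaa"

S ∉ T[0,3] ⇒ NO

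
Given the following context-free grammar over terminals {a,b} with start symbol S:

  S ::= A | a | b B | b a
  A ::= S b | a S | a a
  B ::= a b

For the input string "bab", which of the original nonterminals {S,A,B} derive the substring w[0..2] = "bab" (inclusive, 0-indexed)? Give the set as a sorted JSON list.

Convert to CNF:
  S -> S T0 | T0 B | T0 T1 | T1 S | T1 T1 | a
  A -> S T0 | T1 S | T1 T1
  B -> T1 T0
  T0 -> b
  T1 -> a

CYK fill, restricted to cells inside w[0..2]:
  cell(0,0) b: {T0}  orig:{}
  cell(1,1) a: {S,T1}  orig:{S}
  cell(2,2) b: {T0}  orig:{}
  cell(0,1) ba: {S}
  cell(1,2) ab: {A,B,S}
  cell(0,2) bab: {A,S}

Original NTs in T[0,2] deriving "bab": ["A", "S"]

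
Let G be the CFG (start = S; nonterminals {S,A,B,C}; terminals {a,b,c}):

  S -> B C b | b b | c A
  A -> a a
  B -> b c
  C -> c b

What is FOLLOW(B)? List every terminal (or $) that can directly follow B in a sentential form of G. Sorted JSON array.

Compute FIRST by fixpoint:
[1]
  A via A→a a: +{a}
  B via B→b c: +{b}
  C via C→c b: +{c}
  S via S→B C b: +{b}
  S via S→c A: +{c}
  S: {b,c}  A: {a}  B: {b}  C: {c}
[2] — fixpoint
  S: {b,c}  A: {a}  B: {b}  C: {c}

FOLLOW iteration:
FOLLOW(S) := {$}
[1]
  S→B C b: FOLLOW(B) ⊇ FIRST(C) = {c}; new: +{c}
  S→B C b: FOLLOW(C) ⊇ FIRST(b) = {b}; new: +{b}
  S→c A: FOLLOW(A) ⊇ FOLLOW(S) ⊇ {$}; new: +{$}
  S: {$}  A: {$}  B: {c}  C: {b}
[2] (stable)
  S: {$}  A: {$}  B: {c}  C: {b}

FOLLOW(B) = ["c"]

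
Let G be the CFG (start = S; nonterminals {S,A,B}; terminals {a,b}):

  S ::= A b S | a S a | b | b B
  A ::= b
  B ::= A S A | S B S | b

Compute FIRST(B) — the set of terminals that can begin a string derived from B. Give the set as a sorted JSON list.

FIRST sets, iterate to fixpoint:
iter 1:
  A via A→b: +{b}
  B via B→A S A: +{b}
  S via S→A b S: +{b}
  S via S→a S a: +{a}
  FIRST[S]={a,b}  FIRST[A]={b}  FIRST[B]={b}
iter 2:
  B via B→S B S: +{a}
  FIRST[S]={a,b}  FIRST[A]={b}  FIRST[B]={a,b}
iter 3: (no change)
  FIRST[S]={a,b}  FIRST[A]={b}  FIRST[B]={a,b}

FIRST(B) = ["a", "b"]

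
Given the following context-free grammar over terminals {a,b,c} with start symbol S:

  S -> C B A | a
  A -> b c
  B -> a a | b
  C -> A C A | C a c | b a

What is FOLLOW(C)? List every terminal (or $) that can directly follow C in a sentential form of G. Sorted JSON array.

Compute FIRST by fixpoint:
pass 1:
  A via A→b c: +{b}
  B via B→a a: +{a}
  B via B→b: +{b}
  C via C→A C A: +{b}
  S via S→C B A: +{b}
  S via S→a: +{a}
  S: {a,b}  A: {b}  B: {a,b}  C: {b}
pass 2: (no change)
  S: {a,b}  A: {b}  B: {a,b}  C: {b}

Compute FOLLOW by fixpoint:
initialize: $ ∈ FOLLOW(S)
[1]
  C→A C A: FOLLOW(A) ⊇ FIRST(C) = {b}; new: +{b}
  C→A C A: FOLLOW(C) ⊇ FIRST(A) = {b}; new: +{b}
  C→C a c: FOLLOW(C) ⊇ FIRST(a) = {a}; new: +{a}
  S→C B A: FOLLOW(B) ⊇ FIRST(A) = {b}; new: +{b}
  S→C B A: FOLLOW(A) ⊇ FOLLOW(S) ⊇ {$}; new: +{$}
  FOLLOW[S]={$}  FOLLOW[A]={$,b}  FOLLOW[B]={b}  FOLLOW[C]={a,b}
[2]
  C→A C A: FOLLOW(A) ⊇ FOLLOW(C) ⊇ {a,b}; new: +{a}
  FOLLOW[S]={$}  FOLLOW[A]={$,a,b}  FOLLOW[B]={b}  FOLLOW[C]={a,b}
[3] (stable)
  FOLLOW[S]={$}  FOLLOW[A]={$,a,b}  FOLLOW[B]={b}  FOLLOW[C]={a,b}

FOLLOW(C) = ["a", "b"]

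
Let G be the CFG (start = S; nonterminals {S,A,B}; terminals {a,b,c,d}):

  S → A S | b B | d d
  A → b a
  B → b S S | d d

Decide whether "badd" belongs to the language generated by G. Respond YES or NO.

Convert to CNF:
  S -> A S | T0 B | T2 T2
  A -> T0 T1
  B -> T0 X3 | T2 T2
  T0 -> b
  T1 -> a
  T2 -> d
  X3 -> S S

CYK fill:
  [0..0]={T0}  "b"  orig:{}
  [1..1]={T1}  "a"  orig:{}
  [2..2]={T2}  "d"  orig:{}
  [3..3]={T2}  "d"  orig:{}
  [0..1]={A}  "ba"
  [1..2]=∅  "ad"
  [2..3]={B,S}  "dd"
  [0..2]=∅  "bad"
  [1..3]=∅  "add"
  [0..3]={S}  "badd"

S ∈ T[0,3] ⇒ YES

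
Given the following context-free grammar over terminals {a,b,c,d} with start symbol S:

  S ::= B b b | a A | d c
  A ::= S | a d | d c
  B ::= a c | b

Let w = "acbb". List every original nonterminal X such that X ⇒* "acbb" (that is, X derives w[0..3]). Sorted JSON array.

CNF form of G:
  S -> B X5 | T1 A | T2 T3
  A -> B X4 | T1 A | T1 T2 | T2 T3
  B -> T1 T3 | b
  T0 -> b
  T1 -> a
  T2 -> d
  T3 -> c
  X4 -> T0 T0
  X5 -> T0 T0

CYK table (by increasing span) — only the sub-triangle for w[0..3]:
  T[0,0] 'a' = {T1}  orig:{}
  T[1,1] 'c' = {T3}  orig:{}
  T[2,2] 'b' = {B,T0}  orig:{B}
  T[3,3] 'b' = {B,T0}  orig:{B}
  T[0,1] 'ac' = {B}
  T[1,2] 'cb' = ∅
  T[2,3] 'bb' = {X4,X5}  orig:{}
  T[0,2] 'acb' = ∅
  T[1,3] 'cbb' = ∅
  T[0,3] 'acbb' = {A,S}

Original NTs in T[0,3] deriving "acbb": ["A", "S"]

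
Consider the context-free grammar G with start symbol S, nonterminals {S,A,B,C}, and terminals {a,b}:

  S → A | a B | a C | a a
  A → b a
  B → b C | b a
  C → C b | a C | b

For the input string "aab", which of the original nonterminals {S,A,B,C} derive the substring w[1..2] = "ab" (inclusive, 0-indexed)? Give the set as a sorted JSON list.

CNF form of G:
  S -> T0 T1 | T1 B | T1 C | T1 T1
  A -> T0 T1
  B -> T0 C | T0 T1
  C -> C T0 | T1 C | b
  T0 -> b
  T1 -> a

Fill CYK table bottom-up, restricted to cells inside w[1..2]:
  [1..1]={T1}  "a"  orig:{}
  [2..2]={C,T0}  "b"  orig:{C}
  [1..2]={C,S}  "ab"

Original NTs in T[1,2] deriving "ab": ["C", "S"]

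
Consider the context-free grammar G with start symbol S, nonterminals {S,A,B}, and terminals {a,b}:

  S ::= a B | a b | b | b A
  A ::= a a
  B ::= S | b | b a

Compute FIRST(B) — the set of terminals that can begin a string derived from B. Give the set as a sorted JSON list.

FIRST iteration:
[1]
  A via A→a a: +{a}
  B via B→b: +{b}
  S via S→a B: +{a}
  S via S→b: +{b}
  FIRST(S)={a,b}  FIRST(A)={a}  FIRST(B)={b}
[2]
  B via B→S: +{a}
  FIRST(S)={a,b}  FIRST(A)={a}  FIRST(B)={a,b}
[3] (stable)
  FIRST(S)={a,b}  FIRST(A)={a}  FIRST(B)={a,b}

FIRST(B) = ["a", "b"]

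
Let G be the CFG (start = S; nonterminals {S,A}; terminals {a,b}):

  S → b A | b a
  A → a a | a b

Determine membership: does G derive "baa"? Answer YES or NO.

CNF form of G:
  S -> T1 A | T1 T0
  A -> T0 T0 | T0 T1
  T0 -> a
  T1 -> b

Fill CYK table bottom-up:
  cell(0,0) b: {T1}  orig:{}
  cell(1,1) a: {T0}  orig:{}
  cell(2,2) a: {T0}  orig:{}
  cell(0,1) ba: {S}
  cell(1,2) aa: {A}
  cell(0,2) baa: {S}

S ∈ T[0,2] ⇒ YES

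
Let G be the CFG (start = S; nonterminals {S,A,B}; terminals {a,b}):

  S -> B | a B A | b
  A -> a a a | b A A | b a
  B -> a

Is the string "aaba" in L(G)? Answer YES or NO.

CNF form of G:
  S -> T0 X4 | a | b
  A -> T0 X2 | T1 T0 | T1 X3
  B -> a
  T0 -> a
  T1 -> b
  X2 -> T0 T0
  X3 -> A A
  X4 -> B A

Fill CYK table bottom-up:
  cell(0,0) a: {B,S,T0}  orig:{B,S}
  cell(1,1) a: {B,S,T0}  orig:{B,S}
  cell(2,2) b: {S,T1}  orig:{S}
  cell(3,3) a: {B,S,T0}  orig:{B,S}
  cell(0,1) aa: {X2}  orig:{}
  cell(1,2) ab: ∅
  cell(2,3) ba: {A}
  cell(0,2) aab: ∅
  cell(1,3) aba: {X4}  orig:{}
  cell(0,3) aaba: {S}

S ∈ T[0,3] ⇒ YES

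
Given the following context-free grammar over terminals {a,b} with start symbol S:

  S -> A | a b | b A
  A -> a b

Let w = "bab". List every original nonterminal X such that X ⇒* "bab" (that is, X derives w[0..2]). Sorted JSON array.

CNF form of G:
  S -> T0 T1 | T1 A
  A -> T0 T1
  T0 -> a
  T1 -> b

CYK table (by increasing span), restricted to cells inside w[0..2]:
  T[0,0] 'b' = {T1}  orig:{}
  T[1,1] 'a' = {T0}  orig:{}
  T[2,2] 'b' = {T1}  orig:{}
  T[0,1] 'ba' = ∅
  T[1,2] 'ab' = {A,S}
  T[0,2] 'bab' = {S}

Original NTs in T[0,2] deriving "bab": ["S"]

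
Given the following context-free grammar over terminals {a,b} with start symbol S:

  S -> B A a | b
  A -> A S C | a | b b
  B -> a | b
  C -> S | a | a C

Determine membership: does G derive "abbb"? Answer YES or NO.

CNF form of G:
  S -> B X4 | b
  A -> A X2 | T0 T0 | a
  B -> a | b
  C -> B X3 | T1 C | a | b
  T0 -> b
  T1 -> a
  X2 -> S C
  X3 -> A T1
  X4 -> A T1

CYK table (by increasing span):
  T[0,0] 'a' = {A,B,C,T1}  orig:{A,B,C}
  T[1,1] 'b' = {B,C,S,T0}  orig:{B,C,S}
  T[2,2] 'b' = {B,C,S,T0}  orig:{B,C,S}
  T[3,3] 'b' = {B,C,S,T0}  orig:{B,C,S}
  T[0,1] 'ab' = {C}
  T[1,2] 'bb' = {A,X2}  orig:{A}
  T[2,3] 'bb' = {A,X2}  orig:{A}
  T[0,2] 'abb' = {A}
  T[1,3] 'bbb' = ∅
  T[0,3] 'abbb' = ∅

S ∉ T[0,3] ⇒ NO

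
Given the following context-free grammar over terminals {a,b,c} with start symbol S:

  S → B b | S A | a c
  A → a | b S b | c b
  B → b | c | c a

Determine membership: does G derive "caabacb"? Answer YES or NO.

CNF form of G:
  S -> B T0 | S A | T2 T1
  A -> T0 X3 | T1 T0 | a
  B -> T1 T2 | b | c
  T0 -> b
  T1 -> c
  T2 -> a
  X3 -> S T0

Fill CYK table bottom-up:
  T[0,0] 'c' = {B,T1}  orig:{B}
  T[1,1] 'a' = {A,T2}  orig:{A}
  T[2,2] 'a' = {A,T2}  orig:{A}
  T[3,3] 'b' = {B,T0}  orig:{B}
  T[4,4] 'a' = {A,T2}  orig:{A}
  T[5,5] 'c' = {B,T1}  orig:{B}
  T[6,6] 'b' = {B,T0}  orig:{B}
  T[0,1] 'ca' = {B}
  T[1,2] 'aa' = ∅
  T[2,3] 'ab' = ∅
  T[3,4] 'ba' = ∅
  T[4,5] 'ac' = {S}
  T[5,6] 'cb' = {A,S}
  T[0,2] 'caa' = ∅
  T[1,3] 'aab' = ∅
  T[2,4] 'aba' = ∅
  T[3,5] 'bac' = ∅
  T[4,6] 'acb' = {X3}  orig:{}
  T[0,3] 'caab' = ∅
  T[1,4] 'aaba' = ∅
  T[2,5] 'abac' = ∅
  T[3,6] 'bacb' = {A}
  T[0,4] 'caaba' = ∅
  T[1,5] 'aabac' = ∅
  T[2,6] 'abacb' = ∅
  T[0,5] 'caabac' = ∅
  T[1,6] 'aabacb' = ∅
  T[0,6] 'caabacb' = ∅

S ∉ T[0,6] ⇒ NO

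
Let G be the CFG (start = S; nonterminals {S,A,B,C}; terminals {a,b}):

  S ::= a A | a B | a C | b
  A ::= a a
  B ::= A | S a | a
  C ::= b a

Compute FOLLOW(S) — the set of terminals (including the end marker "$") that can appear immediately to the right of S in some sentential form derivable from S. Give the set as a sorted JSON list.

FIRST iteration:
[1]
  A via A→a a: +{a}
  B via B→A: +{a}
  C via C→b a: +{b}
  S via S→a A: +{a}
  S via S→b: +{b}
  FIRST(S)={a,b}  FIRST(A)={a}  FIRST(B)={a}  FIRST(C)={b}
[2]
  B via B→S a: +{b}
  FIRST(S)={a,b}  FIRST(A)={a}  FIRST(B)={a,b}  FIRST(C)={b}
[3] (stable)
  FIRST(S)={a,b}  FIRST(A)={a}  FIRST(B)={a,b}  FIRST(C)={b}

Compute FOLLOW by fixpoint:
seed FOLLOW(S) with $
round 1:
  B→S a: FOLLOW(S) ⊇ FIRST(a) = {a}; new: +{a}
  S→a A: FOLLOW(A) ⊇ FOLLOW(S) ⊇ {$,a}; new: +{$,a}
  S→a B: FOLLOW(B) ⊇ FOLLOW(S) ⊇ {$,a}; new: +{$,a}
  S→a C: FOLLOW(C) ⊇ FOLLOW(S) ⊇ {$,a}; new: +{$,a}
  S: {$,a}  A: {$,a}  B: {$,a}  C: {$,a}
round 2: — fixpoint
  S: {$,a}  A: {$,a}  B: {$,a}  C: {$,a}

FOLLOW(S) = ["$", "a"]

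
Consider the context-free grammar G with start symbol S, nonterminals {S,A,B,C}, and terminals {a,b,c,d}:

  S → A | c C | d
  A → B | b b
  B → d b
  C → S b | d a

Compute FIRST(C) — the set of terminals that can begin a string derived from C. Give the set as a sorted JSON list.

Compute FIRST by fixpoint:
round 1:
  A via A→b b: +{b}
  B via B→d b: +{d}
  C via C→d a: +{d}
  S via S→A: +{b}
  S via S→c C: +{c}
  S via S→d: +{d}
  FIRST[S]={b,c,d}  FIRST[A]={b}  FIRST[B]={d}  FIRST[C]={d}
round 2:
  A via A→B: +{d}
  C via C→S b: +{b,c}
  FIRST[S]={b,c,d}  FIRST[A]={b,d}  FIRST[B]={d}  FIRST[C]={b,c,d}
round 3: (stable)
  FIRST[S]={b,c,d}  FIRST[A]={b,d}  FIRST[B]={d}  FIRST[C]={b,c,d}

FIRST(C) = ["b", "c", "d"]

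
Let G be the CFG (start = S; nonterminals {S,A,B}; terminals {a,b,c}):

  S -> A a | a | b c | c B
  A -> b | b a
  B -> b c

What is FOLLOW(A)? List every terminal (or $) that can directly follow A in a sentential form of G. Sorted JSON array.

Compute FIRST by fixpoint:
round 1:
  A via A→b: +{b}
  B via B→b c: +{b}
  S via S→A a: +{b}
  S via S→a: +{a}
  S via S→c B: +{c}
  FIRST(S)={a,b,c}  FIRST(A)={b}  FIRST(B)={b}
round 2: — fixpoint
  FIRST(S)={a,b,c}  FIRST(A)={b}  FIRST(B)={b}

Compute FOLLOW by fixpoint:
initialize: $ ∈ FOLLOW(S)
[1]
  S→A a: FOLLOW(A) ⊇ FIRST(a) = {a}; new: +{a}
  S→c B: FOLLOW(B) ⊇ FOLLOW(S) ⊇ {$}; new: +{$}
  FOLLOW[S]={$}  FOLLOW[A]={a}  FOLLOW[B]={$}
[2] — fixpoint
  FOLLOW[S]={$}  FOLLOW[A]={a}  FOLLOW[B]={$}

FOLLOW(A) = ["a"]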